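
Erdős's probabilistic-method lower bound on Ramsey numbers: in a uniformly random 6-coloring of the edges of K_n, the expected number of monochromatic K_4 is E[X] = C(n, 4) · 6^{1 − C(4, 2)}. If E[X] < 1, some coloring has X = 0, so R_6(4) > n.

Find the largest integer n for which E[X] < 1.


We need C(n, 4) · 6^{1 − 6} < 1, i.e. C(n, 4) < 6^{6 − 1} = 7776.
Check values of n near the boundary:
  n = 19: C(19, 4) = 3876; 3876 < 7776? YES
  n = 20: C(20, 4) = 4845; 4845 < 7776? YES
  n = 21: C(21, 4) = 5985; 5985 < 7776? YES
  n = 22: C(22, 4) = 7315; 7315 < 7776? YES
  n = 23: C(23, 4) = 8855; 8855 < 7776? NO
  n = 24: C(24, 4) = 10626; 10626 < 7776? NO
The largest n with C(n, 4) < 7776 is n = 22 (where E[X] = 7315/7776 ≈ 0.941). Hence R_6(4) > 22, i.e. R_6(4) ≥ 23.

Largest n = 22; hence R_6(4) > 22.


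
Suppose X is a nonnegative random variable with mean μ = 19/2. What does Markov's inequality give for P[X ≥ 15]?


μ = E[X] = 19/2, a = 15.
Markov: P[X ≥ 15] ≤ μ/a = (19/2)/15 = 19/30.
Numerically: ≈ 0.63333.
(Since a = 15 > μ = 9.50000, the bound 19/30 is < 1 and informative.)

P[X ≥ 15] ≤ 19/30 ≈ 0.63333.


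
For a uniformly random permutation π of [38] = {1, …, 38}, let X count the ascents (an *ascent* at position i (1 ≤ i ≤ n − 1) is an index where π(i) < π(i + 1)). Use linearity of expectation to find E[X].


Write X = Σ X_I over i = 1, …, 37, with X_I the indicator of one ascent.
There are 37 indicators.
For each fixed i, the pair (π(i), π(i+1)) is a uniformly random ordered pair of distinct values from {1, …, 38}; by symmetry P[π(i) < π(i+1)] = 1/2.
By linearity: E[X] = 37 · (1/2) = (38 − 1) · (1/2) = 37/2 ≈ 18.500000.

E[X] = 37/2 = 18.500000.


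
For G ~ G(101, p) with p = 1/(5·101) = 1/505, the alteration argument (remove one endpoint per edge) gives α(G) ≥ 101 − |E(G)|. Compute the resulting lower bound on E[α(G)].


E[|E(G)|] = C(101, 2)·p = 5050 · (1/505) = 10.
E[α(G)] ≥ n − E[|E(G)|] = 101 − 10 = 91.
Numerically: ≈ 91.00000.
(This is only a lower bound; the true E[α(G)] may be larger.)

E[α(G)] ≥ 91 ≈ 91.00000.


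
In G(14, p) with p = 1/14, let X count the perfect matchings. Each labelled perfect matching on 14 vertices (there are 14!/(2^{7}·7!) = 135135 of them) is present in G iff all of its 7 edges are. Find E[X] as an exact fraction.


K_14 has 14!/(2^{7}·7!) = 135135 labelled perfect matchings.
For each such perfect matching H, let X_H = 1 if all 7 edges of H are present in G. Then P[X_H = 1] = p^{7} = (1/14)^{7} = 1/105413504.
By linearity: E[X] = Σ_H E[X_H] = 135135 · p^{7} = 135135 · 1/105413504 = 19305/15059072.
Numerically: E[X] ≈ 0.001282.

E[X] = 135135 · (1/14)^{7} = 19305/15059072 ≈ 0.001282.


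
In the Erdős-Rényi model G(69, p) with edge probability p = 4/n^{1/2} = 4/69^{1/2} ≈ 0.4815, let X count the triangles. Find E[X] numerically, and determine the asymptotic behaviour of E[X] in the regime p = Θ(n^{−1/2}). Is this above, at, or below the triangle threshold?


Number of potential triangles: C(69, 3) = 52394.
Each occurs with probability p³ ≈ (0.4815)³ ≈ 1.116622e-01.
By linearity: E[X] = C(69, 3)·p³ ≈ 52394 · 1.116622e-01 ≈ 5850.4314.
Since α = 1/2 < 1, p = c/n^{1/2} ≫ 1/n is above the triangle threshold p ~ 1/n. Asymptotically E[X] ~ (c³/6)·n^{3(1−α)} = (4³/6)·n^{1.5} → ∞; triangles are abundant w.h.p.

E[X] ≈ 5850.4314; in regime p = Θ(1/n^{1/2}) E[X] diverges (above the triangle threshold p ~ 1/n).


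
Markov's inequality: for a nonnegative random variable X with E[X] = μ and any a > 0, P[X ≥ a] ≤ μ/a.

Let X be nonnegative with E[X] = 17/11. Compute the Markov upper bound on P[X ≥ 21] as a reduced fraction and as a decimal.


μ = E[X] = 17/11, a = 21.
Markov: P[X ≥ 21] ≤ μ/a = (17/11)/21 = 17/231.
Numerically: ≈ 0.074.
(Since a = 21 > μ = 1.545, the bound 17/231 is < 1 and informative.)

P[X ≥ 21] ≤ 17/231 ≈ 0.074.


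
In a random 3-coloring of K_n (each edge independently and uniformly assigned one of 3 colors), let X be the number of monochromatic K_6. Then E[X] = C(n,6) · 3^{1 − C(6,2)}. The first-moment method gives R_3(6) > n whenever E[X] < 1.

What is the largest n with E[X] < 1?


We need C(n, 6) · 3^{1 − 15} < 1, i.e. C(n, 6) < 3^{15 − 1} = 4782969.
Check values of n near the boundary:
  n = 36: C(36, 6) = 1947792; 1947792 < 4782969? YES
  n = 37: C(37, 6) = 2324784; 2324784 < 4782969? YES
  n = 38: C(38, 6) = 2760681; 2760681 < 4782969? YES
  n = 39: C(39, 6) = 3262623; 3262623 < 4782969? YES
  n = 40: C(40, 6) = 3838380; 3838380 < 4782969? YES
  n = 41: C(41, 6) = 4496388; 4496388 < 4782969? YES
  n = 42: C(42, 6) = 5245786; 5245786 < 4782969? NO
  n = 43: C(43, 6) = 6096454; 6096454 < 4782969? NO
  n = 44: C(44, 6) = 7059052; 7059052 < 4782969? NO
The largest n with C(n, 6) < 4782969 is n = 41 (where E[X] = 1498796/1594323 ≈ 0.940). Hence R_3(6) > 41, i.e. R_3(6) ≥ 42.

Largest n = 41; hence R_3(6) > 41.


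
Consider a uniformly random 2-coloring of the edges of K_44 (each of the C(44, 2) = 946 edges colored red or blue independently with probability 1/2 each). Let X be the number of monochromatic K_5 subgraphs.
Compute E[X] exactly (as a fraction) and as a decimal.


Let X = Σ_S X_S over the C(44, 5) = 1086008 subsets S of size 5, where X_S = 1 if the K_5 on S is monochromatic.
For a fixed S, the K_5 on S has C(5, 2) = 10 edges. P[all 10 edges red] = (1/2)^10, and likewise for blue, so P[monochromatic] = 2·(1/2)^10 = 2^{1 − 10} = 1/512.
Summing: E[X] = C(44, 5) · 2^{1 − 10} = 1086008 · 1/512 = 135751/64.
Numerically: E[X] ≈ 2121.10938.

E[X] = C(44,5)·2^(1−C(5,2)) = 135751/64 ≈ 2121.10938.


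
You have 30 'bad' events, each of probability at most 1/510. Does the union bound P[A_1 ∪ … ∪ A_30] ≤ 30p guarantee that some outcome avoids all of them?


Union bound: P[∪_{i=1}^{30} A_i] ≤ Σ_i P[A_i] ≤ 30·p = 30·(1/510) = 1/17.
Numerically: 1/17 ≈ 0.0588.
Is 1/17 < 1? YES.
Since P[∪ A_i] ≤ 1/17 < 1, the complement has P[∩ A_i^c] ≥ 1 − 1/17 = 16/17 > 0, so some outcome avoids every A_i.

30·p = 1/17 ≈ 0.0588; existence CERTIFIED by the union bound.


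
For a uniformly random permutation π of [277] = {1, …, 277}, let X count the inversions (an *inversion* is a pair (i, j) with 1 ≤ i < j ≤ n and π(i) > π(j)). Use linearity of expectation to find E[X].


Write X = Σ X_I over the C(277, 2) = 38226 pairs i < j, with X_I the indicator of one inversion.
There are 38226 indicators.
For each fixed pair i < j, the values π(i) and π(j) are two distinct elements of {1, …, 277} in uniformly random order; by symmetry P[π(i) > π(j)] = 1/2.
By linearity: E[X] = 38226 · (1/2) = C(277, 2) · (1/2) = 38226/2 = 19113 ≈ 19113.00000.

E[X] = 19113 = 19113.00000.


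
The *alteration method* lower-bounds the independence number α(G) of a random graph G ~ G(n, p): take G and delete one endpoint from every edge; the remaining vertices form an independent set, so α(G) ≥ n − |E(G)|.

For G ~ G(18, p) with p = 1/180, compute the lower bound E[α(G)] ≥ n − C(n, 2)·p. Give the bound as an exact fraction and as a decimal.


E[|E(G)|] = C(18, 2)·p = 153 · (1/180) = 17/20.
E[α(G)] ≥ n − E[|E(G)|] = 18 − 17/20 = 343/20.
Numerically: ≈ 17.15000.
(This is only a lower bound; the true E[α(G)] may be larger.)

E[α(G)] ≥ 343/20 ≈ 17.15000.


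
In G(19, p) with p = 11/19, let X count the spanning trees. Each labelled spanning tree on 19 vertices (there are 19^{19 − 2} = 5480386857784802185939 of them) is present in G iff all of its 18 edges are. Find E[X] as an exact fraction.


K_19 has 19^{19 − 2} = 5480386857784802185939 labelled spanning trees.
For each such spanning tree H, let X_H = 1 if all 18 edges of H are present in G. Then P[X_H = 1] = p^{18} = (11/19)^{18} = 5559917313492231481/104127350297911241532841.
By linearity: E[X] = Σ_H E[X_H] = 5480386857784802185939 · p^{18} = 5480386857784802185939 · 5559917313492231481/104127350297911241532841 = 5559917313492231481/19.
Numerically: E[X] ≈ 2.93e+17.

E[X] = 5480386857784802185939 · (11/19)^{18} = 5559917313492231481/19 ≈ 2.93e+17.


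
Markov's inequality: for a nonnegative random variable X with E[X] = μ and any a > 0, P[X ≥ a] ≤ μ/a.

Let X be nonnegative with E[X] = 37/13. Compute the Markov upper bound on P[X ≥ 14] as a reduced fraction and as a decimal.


μ = E[X] = 37/13, a = 14.
Markov: P[X ≥ 14] ≤ μ/a = (37/13)/14 = 37/182.
Numerically: ≈ 0.203297.
(Since a = 14 > μ = 2.846154, the bound 37/182 is < 1 and informative.)

P[X ≥ 14] ≤ 37/182 ≈ 0.203297.


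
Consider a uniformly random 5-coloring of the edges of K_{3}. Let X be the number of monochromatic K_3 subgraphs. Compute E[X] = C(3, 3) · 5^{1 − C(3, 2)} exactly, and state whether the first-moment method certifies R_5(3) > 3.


E[X] = C(3, 3) · 5^{1 − 3} = 1 · 5^{−2} = 1/25.
As a reduced fraction: E[X] = 1/25 ≈ 0.040.
Is E[X] < 1? YES.
Since E[X] < 1, there exists a 5-coloring of K_{3} with no monochromatic K_3; hence R_5(3) > 3.

E[X] = 1/25 ≈ 0.040; E[X] < 1, so R_5(3) > 3.


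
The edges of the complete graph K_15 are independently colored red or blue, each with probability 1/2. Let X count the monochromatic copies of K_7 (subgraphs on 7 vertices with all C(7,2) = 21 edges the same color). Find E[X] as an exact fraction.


Let X = Σ_S X_S over the C(15, 7) = 6435 subsets S of size 7, where X_S = 1 if the K_7 on S is monochromatic.
For a fixed S, the K_7 on S has C(7, 2) = 21 edges. P[all 21 edges red] = (1/2)^21, and likewise for blue, so P[monochromatic] = 2·(1/2)^21 = 2^{1 − 21} = 1/1048576.
By linearity: E[X] = C(15, 7) · 2^{1 − 21} = 6435 · 1/1048576 = 6435/1048576.
Numerically: E[X] ≈ 0.006.

E[X] = C(15,7)·2^(1−C(7,2)) = 6435/1048576 ≈ 0.006.


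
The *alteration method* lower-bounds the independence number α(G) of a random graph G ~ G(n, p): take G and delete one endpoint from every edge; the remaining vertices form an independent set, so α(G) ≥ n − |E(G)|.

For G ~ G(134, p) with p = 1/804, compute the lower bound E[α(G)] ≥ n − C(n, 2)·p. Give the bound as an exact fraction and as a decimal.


E[|E(G)|] = C(134, 2)·p = 8911 · (1/804) = 133/12.
E[α(G)] ≥ n − E[|E(G)|] = 134 − 133/12 = 1475/12.
Numerically: ≈ 122.91667.
(This is only a lower bound; the true E[α(G)] may be larger.)

E[α(G)] ≥ 1475/12 ≈ 122.91667.


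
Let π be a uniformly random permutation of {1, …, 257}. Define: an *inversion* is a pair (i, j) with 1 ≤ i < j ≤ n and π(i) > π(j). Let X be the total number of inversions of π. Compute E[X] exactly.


Write X = Σ X_I over the C(257, 2) = 32896 pairs i < j, with X_I the indicator of one inversion.
There are 32896 indicators.
For each fixed pair i < j, the values π(i) and π(j) are two distinct elements of {1, …, 257} in uniformly random order; by symmetry P[π(i) > π(j)] = 1/2.
By linearity: E[X] = 32896 · (1/2) = C(257, 2) · (1/2) = 32896/2 = 16448 ≈ 16448.000000.

E[X] = 16448 = 16448.000000.


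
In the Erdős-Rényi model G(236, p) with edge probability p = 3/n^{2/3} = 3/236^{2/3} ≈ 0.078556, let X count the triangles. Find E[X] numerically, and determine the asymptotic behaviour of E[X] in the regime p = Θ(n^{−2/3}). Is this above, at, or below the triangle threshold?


Number of potential triangles: C(236, 3) = 2162940.
Each occurs with probability p³ ≈ (0.078556)³ ≈ 4.8477449e-04.
By linearity: E[X] = C(236, 3)·p³ ≈ 2162940 · 4.8477449e-04 ≈ 1048.53814.
Since α = 2/3 < 1, p = c/n^{2/3} ≫ 1/n is above the triangle threshold p ~ 1/n. Asymptotically E[X] ~ (c³/6)·n^{3(1−α)} = (3³/6)·n^{1} → ∞; triangles are abundant w.h.p.

E[X] ≈ 1048.53814; in regime p = Θ(1/n^{2/3}) E[X] diverges (above the triangle threshold p ~ 1/n).


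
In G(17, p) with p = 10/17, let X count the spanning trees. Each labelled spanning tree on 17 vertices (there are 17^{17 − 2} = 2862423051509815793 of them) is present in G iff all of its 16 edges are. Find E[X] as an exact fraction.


K_17 has 17^{17 − 2} = 2862423051509815793 labelled spanning trees.
For each such spanning tree H, let X_H = 1 if all 16 edges of H are present in G. Then P[X_H = 1] = p^{16} = (10/17)^{16} = 10000000000000000/48661191875666868481.
By linearity: E[X] = Σ_H E[X_H] = 2862423051509815793 · p^{16} = 2862423051509815793 · 10000000000000000/48661191875666868481 = 10000000000000000/17.
Numerically: E[X] ≈ 5.8824e+14.

E[X] = 2862423051509815793 · (10/17)^{16} = 10000000000000000/17 ≈ 5.8824e+14.


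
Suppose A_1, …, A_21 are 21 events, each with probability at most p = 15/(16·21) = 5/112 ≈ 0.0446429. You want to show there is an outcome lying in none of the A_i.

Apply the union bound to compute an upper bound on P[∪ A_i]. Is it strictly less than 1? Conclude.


Union bound: P[∪_{i=1}^{21} A_i] ≤ Σ_i P[A_i] ≤ 21·p = 21·(5/112) = 15/16.
Numerically: 15/16 ≈ 0.9375000.
Is 15/16 < 1? YES.
Since P[∪ A_i] ≤ 15/16 < 1, the complement has P[∩ A_i^c] ≥ 1 − 15/16 = 1/16 > 0, so some outcome avoids every A_i.

21·p = 15/16 ≈ 0.9375000; existence CERTIFIED by the union bound.


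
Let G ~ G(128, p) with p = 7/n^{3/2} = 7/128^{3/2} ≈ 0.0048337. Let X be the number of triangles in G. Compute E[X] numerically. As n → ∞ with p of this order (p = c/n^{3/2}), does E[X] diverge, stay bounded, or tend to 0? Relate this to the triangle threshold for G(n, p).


Number of potential triangles: C(128, 3) = 341376.
Each occurs with probability p³ ≈ (0.0048337)³ ≈ 1.1294038e-07.
By linearity: E[X] = C(128, 3)·p³ ≈ 341376 · 1.1294038e-07 ≈ 0.03856.
Since α = 3/2 > 1, p = c/n^{3/2} = o(1/n) is below the triangle threshold p ~ 1/n. Asymptotically E[X] ~ (c³/6)·n^{3(1−α)} = (7³/6)·n^{-1.5} → 0, so by Markov's inequality G has no triangles w.h.p.

E[X] ≈ 0.03856; in regime p = Θ(1/n^{3/2}) E[X] tends to 0 (below the triangle threshold p ~ 1/n).


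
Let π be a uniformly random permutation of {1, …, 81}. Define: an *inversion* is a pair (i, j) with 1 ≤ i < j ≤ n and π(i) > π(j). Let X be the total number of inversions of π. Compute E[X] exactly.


Write X = Σ X_I over the C(81, 2) = 3240 pairs i < j, with X_I the indicator of one inversion.
There are 3240 indicators.
For each fixed pair i < j, the values π(i) and π(j) are two distinct elements of {1, …, 81} in uniformly random order; by symmetry P[π(i) > π(j)] = 1/2.
By linearity: E[X] = 3240 · (1/2) = C(81, 2) · (1/2) = 3240/2 = 1620 ≈ 1620.00000.

E[X] = 1620 = 1620.00000.


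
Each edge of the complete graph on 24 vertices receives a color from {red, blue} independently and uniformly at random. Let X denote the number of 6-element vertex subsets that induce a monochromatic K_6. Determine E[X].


Let X = Σ_S X_S over the C(24, 6) = 134596 subsets S of size 6, where X_S = 1 if the K_6 on S is monochromatic.
For a fixed S, the K_6 on S has C(6, 2) = 15 edges. P[all 15 edges red] = (1/2)^15, and likewise for blue, so P[monochromatic] = 2·(1/2)^15 = 2^{1 − 15} = 1/16384.
By linearity: E[X] = C(24, 6) · 2^{1 − 15} = 134596 · 1/16384 = 33649/4096.
Numerically: E[X] ≈ 8.215.

E[X] = C(24,6)·2^(1−C(6,2)) = 33649/4096 ≈ 8.215.


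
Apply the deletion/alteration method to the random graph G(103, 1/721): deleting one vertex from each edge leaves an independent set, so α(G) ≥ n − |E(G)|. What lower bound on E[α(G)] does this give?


E[|E(G)|] = C(103, 2)·p = 5253 · (1/721) = 51/7.
E[α(G)] ≥ n − E[|E(G)|] = 103 − 51/7 = 670/7.
Numerically: ≈ 95.7143.
(This is only a lower bound; the true E[α(G)] may be larger.)

E[α(G)] ≥ 670/7 ≈ 95.7143.


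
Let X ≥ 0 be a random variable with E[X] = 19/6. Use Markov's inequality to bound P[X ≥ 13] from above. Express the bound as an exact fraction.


μ = E[X] = 19/6, a = 13.
Markov: P[X ≥ 13] ≤ μ/a = (19/6)/13 = 19/78.
Numerically: ≈ 0.243590.
(Since a = 13 > μ = 3.166667, the bound 19/78 is < 1 and informative.)

P[X ≥ 13] ≤ 19/78 ≈ 0.243590.


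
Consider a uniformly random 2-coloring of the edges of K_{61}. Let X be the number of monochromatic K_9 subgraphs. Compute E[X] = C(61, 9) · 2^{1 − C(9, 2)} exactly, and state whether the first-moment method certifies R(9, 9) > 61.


E[X] = C(61, 9) · 2^{1 − 36} = 17341763505 · 2^{−35} = 17341763505/34359738368.
As a reduced fraction: E[X] = 17341763505/34359738368 ≈ 0.50471.
Is E[X] < 1? YES.
Since E[X] < 1, there exists a 2-coloring of K_{61} with no monochromatic K_9; hence R(9, 9) > 61.

E[X] = 17341763505/34359738368 ≈ 0.50471; E[X] < 1, so R(9, 9) > 61.


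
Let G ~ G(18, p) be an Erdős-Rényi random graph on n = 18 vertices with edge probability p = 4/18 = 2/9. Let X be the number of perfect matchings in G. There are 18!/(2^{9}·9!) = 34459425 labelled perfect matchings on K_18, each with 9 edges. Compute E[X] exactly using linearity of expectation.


K_18 has 18!/(2^{9}·9!) = 34459425 labelled perfect matchings.
For each such perfect matching H, let X_H = 1 if all 9 edges of H are present in G. Then P[X_H = 1] = p^{9} = (2/9)^{9} = 512/387420489.
By linearity: E[X] = Σ_H E[X_H] = 34459425 · p^{9} = 34459425 · 512/387420489 = 217817600/4782969.
Numerically: E[X] ≈ 45.54.

E[X] = 34459425 · (2/9)^{9} = 217817600/4782969 ≈ 45.54.


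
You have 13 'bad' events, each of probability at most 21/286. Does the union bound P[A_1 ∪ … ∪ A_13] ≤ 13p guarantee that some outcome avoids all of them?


Union bound: P[∪_{i=1}^{13} A_i] ≤ Σ_i P[A_i] ≤ 13·p = 13·(21/286) = 21/22.
Numerically: 21/22 ≈ 0.955.
Is 21/22 < 1? YES.
Since P[∪ A_i] ≤ 21/22 < 1, the complement has P[∩ A_i^c] ≥ 1 − 21/22 = 1/22 > 0, so some outcome avoids every A_i.

13·p = 21/22 ≈ 0.955; existence CERTIFIED by the union bound.


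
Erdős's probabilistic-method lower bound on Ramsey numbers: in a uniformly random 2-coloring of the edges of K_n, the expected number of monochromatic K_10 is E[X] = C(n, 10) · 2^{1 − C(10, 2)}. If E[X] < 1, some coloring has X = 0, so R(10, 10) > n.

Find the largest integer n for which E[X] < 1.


We need C(n, 10) · 2^{1 − 45} < 1, i.e. C(n, 10) < 2^{45 − 1} = 17592186044416.
Check values of n near the boundary:
  n = 99: C(99, 10) = 15579278510796; 15579278510796 < 17592186044416? YES
  n = 100: C(100, 10) = 17310309456440; 17310309456440 < 17592186044416? YES
  n = 101: C(101, 10) = 19212541264840; 19212541264840 < 17592186044416? NO
The largest n with C(n, 10) < 17592186044416 is n = 100 (where E[X] = 2163788682055/2199023255552 ≈ 0.983977). Hence R(10, 10) > 100, i.e. R(10, 10) ≥ 101.

Largest n = 100; hence R(10, 10) > 100.


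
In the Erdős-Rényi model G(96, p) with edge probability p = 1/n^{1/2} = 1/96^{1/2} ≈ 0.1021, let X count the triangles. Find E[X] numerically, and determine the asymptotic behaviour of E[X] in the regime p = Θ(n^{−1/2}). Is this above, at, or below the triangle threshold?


Number of potential triangles: C(96, 3) = 142880.
Each occurs with probability p³ ≈ (0.1021)³ ≈ 1.063147e-03.
By linearity: E[X] = C(96, 3)·p³ ≈ 142880 · 1.063147e-03 ≈ 151.9024.
Since α = 1/2 < 1, p = c/n^{1/2} ≫ 1/n is above the triangle threshold p ~ 1/n. Asymptotically E[X] ~ (c³/6)·n^{3(1−α)} = (1³/6)·n^{1.5} → ∞; triangles are abundant w.h.p.

E[X] ≈ 151.9024; in regime p = Θ(1/n^{1/2}) E[X] diverges (above the triangle threshold p ~ 1/n).


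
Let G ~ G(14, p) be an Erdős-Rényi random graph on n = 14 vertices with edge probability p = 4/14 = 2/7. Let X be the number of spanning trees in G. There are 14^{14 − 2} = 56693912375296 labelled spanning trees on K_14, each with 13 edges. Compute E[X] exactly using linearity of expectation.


K_14 has 14^{14 − 2} = 56693912375296 labelled spanning trees.
For each such spanning tree H, let X_H = 1 if all 13 edges of H are present in G. Then P[X_H = 1] = p^{13} = (2/7)^{13} = 8192/96889010407.
By linearity of expectation: E[X] = Σ_H E[X_H] = 56693912375296 · p^{13} = 56693912375296 · 8192/96889010407 = 33554432/7.
Numerically: E[X] ≈ 4.79349e+06.

E[X] = 56693912375296 · (2/7)^{13} = 33554432/7 ≈ 4.79349e+06.


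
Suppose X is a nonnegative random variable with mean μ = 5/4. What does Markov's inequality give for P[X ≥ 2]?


μ = E[X] = 5/4, a = 2.
Markov: P[X ≥ 2] ≤ μ/a = (5/4)/2 = 5/8.
Numerically: ≈ 0.6250.
(Since a = 2 > μ = 1.2500, the bound 5/8 is < 1 and informative.)

P[X ≥ 2] ≤ 5/8 ≈ 0.6250.


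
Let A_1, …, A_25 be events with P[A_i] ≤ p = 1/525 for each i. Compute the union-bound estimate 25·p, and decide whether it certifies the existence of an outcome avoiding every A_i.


Union bound: P[∪_{i=1}^{25} A_i] ≤ Σ_i P[A_i] ≤ 25·p = 25·(1/525) = 1/21.
Numerically: 1/21 ≈ 0.04762.
Is 1/21 < 1? YES.
Since P[∪ A_i] ≤ 1/21 < 1, the complement has P[∩ A_i^c] ≥ 1 − 1/21 = 20/21 > 0, so some outcome avoids every A_i.

25·p = 1/21 ≈ 0.04762; existence CERTIFIED by the union bound.


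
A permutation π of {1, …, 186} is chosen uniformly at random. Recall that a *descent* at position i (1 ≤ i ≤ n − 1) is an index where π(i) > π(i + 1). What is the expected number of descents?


Write X = Σ X_I over i = 1, …, 185, with X_I the indicator of one descent.
There are 185 indicators.
For each fixed i, the pair (π(i), π(i+1)) is a uniformly random ordered pair of distinct values from {1, …, 186}; by symmetry P[π(i) > π(i+1)] = 1/2.
By linearity: E[X] = 185 · (1/2) = (186 − 1) · (1/2) = 185/2 ≈ 92.50000.

E[X] = 185/2 = 92.50000.


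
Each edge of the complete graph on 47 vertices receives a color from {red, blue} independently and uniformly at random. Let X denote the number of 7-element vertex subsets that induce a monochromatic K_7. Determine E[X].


Let X = Σ_S X_S over the C(47, 7) = 62891499 subsets S of size 7, where X_S = 1 if the K_7 on S is monochromatic.
For a fixed S, the K_7 on S has C(7, 2) = 21 edges. P[all 21 edges red] = (1/2)^21, and likewise for blue, so P[monochromatic] = 2·(1/2)^21 = 2^{1 − 21} = 1/1048576.
By linearity of expectation: E[X] = C(47, 7) · 2^{1 − 21} = 62891499 · 1/1048576 = 62891499/1048576.
Numerically: E[X] ≈ 59.9780.

E[X] = C(47,7)·2^(1−C(7,2)) = 62891499/1048576 ≈ 59.9780.


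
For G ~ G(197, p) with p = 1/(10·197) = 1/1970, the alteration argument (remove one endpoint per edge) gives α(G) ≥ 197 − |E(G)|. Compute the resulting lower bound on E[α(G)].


E[|E(G)|] = C(197, 2)·p = 19306 · (1/1970) = 49/5.
E[α(G)] ≥ n − E[|E(G)|] = 197 − 49/5 = 936/5.
Numerically: ≈ 187.2000.
(This is only a lower bound; the true E[α(G)] may be larger.)

E[α(G)] ≥ 936/5 ≈ 187.2000.


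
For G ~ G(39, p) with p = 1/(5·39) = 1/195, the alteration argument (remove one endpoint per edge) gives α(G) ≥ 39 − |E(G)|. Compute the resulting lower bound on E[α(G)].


E[|E(G)|] = C(39, 2)·p = 741 · (1/195) = 19/5.
E[α(G)] ≥ n − E[|E(G)|] = 39 − 19/5 = 176/5.
Numerically: ≈ 35.200000.
(This is only a lower bound; the true E[α(G)] may be larger.)

E[α(G)] ≥ 176/5 ≈ 35.200000.


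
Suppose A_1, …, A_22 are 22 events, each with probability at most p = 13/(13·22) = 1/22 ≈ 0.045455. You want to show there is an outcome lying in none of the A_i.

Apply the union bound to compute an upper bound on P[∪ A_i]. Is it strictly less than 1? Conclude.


Union bound: P[∪_{i=1}^{22} A_i] ≤ Σ_i P[A_i] ≤ 22·p = 22·(1/22) = 1.
Numerically: 1 ≈ 1.000000.
Is 1 < 1? NO.
Since the bound 1 is ≥ 1, the union bound is uninformative here; it does NOT by itself certify existence.

22·p = 1 ≈ 1.000000; existence NOT certified by the union bound.


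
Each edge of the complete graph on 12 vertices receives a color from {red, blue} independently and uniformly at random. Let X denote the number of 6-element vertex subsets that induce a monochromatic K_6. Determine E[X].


Let X = Σ_S X_S over the C(12, 6) = 924 subsets S of size 6, where X_S = 1 if the K_6 on S is monochromatic.
For a fixed S, the K_6 on S has C(6, 2) = 15 edges. P[all 15 edges red] = (1/2)^15, and likewise for blue, so P[monochromatic] = 2·(1/2)^15 = 2^{1 − 15} = 1/16384.
Summing: E[X] = C(12, 6) · 2^{1 − 15} = 924 · 1/16384 = 231/4096.
Numerically: E[X] ≈ 0.05640.

E[X] = C(12,6)·2^(1−C(6,2)) = 231/4096 ≈ 0.05640.


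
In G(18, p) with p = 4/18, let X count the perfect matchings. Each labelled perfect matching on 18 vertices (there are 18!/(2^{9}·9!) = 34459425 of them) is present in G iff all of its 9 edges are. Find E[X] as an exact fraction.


K_18 has 18!/(2^{9}·9!) = 34459425 labelled perfect matchings.
For each such perfect matching H, let X_H = 1 if all 9 edges of H are present in G. Then P[X_H = 1] = p^{9} = (2/9)^{9} = 512/387420489.
By linearity: E[X] = Σ_H E[X_H] = 34459425 · p^{9} = 34459425 · 512/387420489 = 217817600/4782969.
Numerically: E[X] ≈ 45.54.

E[X] = 34459425 · (2/9)^{9} = 217817600/4782969 ≈ 45.54.


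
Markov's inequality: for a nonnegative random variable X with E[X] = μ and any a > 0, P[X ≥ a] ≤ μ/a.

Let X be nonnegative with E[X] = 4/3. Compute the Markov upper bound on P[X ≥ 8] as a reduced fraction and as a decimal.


μ = E[X] = 4/3, a = 8.
Markov: P[X ≥ 8] ≤ μ/a = (4/3)/8 = 1/6.
Numerically: ≈ 0.1667.
(Since a = 8 > μ = 1.3333, the bound 1/6 is < 1 and informative.)

P[X ≥ 8] ≤ 1/6 ≈ 0.1667.


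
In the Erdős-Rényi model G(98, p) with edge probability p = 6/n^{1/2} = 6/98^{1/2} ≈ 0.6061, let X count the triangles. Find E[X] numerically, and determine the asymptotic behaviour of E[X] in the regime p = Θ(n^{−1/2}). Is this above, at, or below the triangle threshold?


Number of potential triangles: C(98, 3) = 152096.
Each occurs with probability p³ ≈ (0.6061)³ ≈ 2.226459e-01.
By linearity: E[X] = C(98, 3)·p³ ≈ 152096 · 2.226459e-01 ≈ 33863.5458.
Since α = 1/2 < 1, p = c/n^{1/2} ≫ 1/n is above the triangle threshold p ~ 1/n. Asymptotically E[X] ~ (c³/6)·n^{3(1−α)} = (6³/6)·n^{1.5} → ∞; triangles are abundant w.h.p.

E[X] ≈ 33863.5458; in regime p = Θ(1/n^{1/2}) E[X] diverges (above the triangle threshold p ~ 1/n).


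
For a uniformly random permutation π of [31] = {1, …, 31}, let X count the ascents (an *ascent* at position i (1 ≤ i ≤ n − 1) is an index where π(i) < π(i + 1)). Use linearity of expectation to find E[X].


Write X = Σ X_I over i = 1, …, 30, with X_I the indicator of one ascent.
There are 30 indicators.
For each fixed i, the pair (π(i), π(i+1)) is a uniformly random ordered pair of distinct values from {1, …, 31}; by symmetry P[π(i) < π(i+1)] = 1/2.
By linearity: E[X] = 30 · (1/2) = (31 − 1) · (1/2) = 15 ≈ 15.000.

E[X] = 15 = 15.000.


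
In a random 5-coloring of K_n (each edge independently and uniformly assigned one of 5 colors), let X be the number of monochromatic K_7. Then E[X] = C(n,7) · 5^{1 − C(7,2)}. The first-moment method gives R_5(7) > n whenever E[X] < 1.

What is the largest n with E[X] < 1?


We need C(n, 7) · 5^{1 − 21} < 1, i.e. C(n, 7) < 5^{21 − 1} = 95367431640625.
Check values of n near the boundary:
  n = 334: C(334, 7) = 86359460961576; 86359460961576 < 95367431640625? YES
  n = 335: C(335, 7) = 88202498238195; 88202498238195 < 95367431640625? YES
  n = 336: C(336, 7) = 90079147136880; 90079147136880 < 95367431640625? YES
  n = 337: C(337, 7) = 91989916924632; 91989916924632 < 95367431640625? YES
  n = 338: C(338, 7) = 93935323022736; 93935323022736 < 95367431640625? YES
  n = 339: C(339, 7) = 95915887062372; 95915887062372 < 95367431640625? NO
  n = 340: C(340, 7) = 97932136940560; 97932136940560 < 95367431640625? NO
The largest n with C(n, 7) < 95367431640625 is n = 338 (where E[X] = 93935323022736/95367431640625 ≈ 0.98498). Hence R_5(7) > 338, i.e. R_5(7) ≥ 339.

Largest n = 338; hence R_5(7) > 338.


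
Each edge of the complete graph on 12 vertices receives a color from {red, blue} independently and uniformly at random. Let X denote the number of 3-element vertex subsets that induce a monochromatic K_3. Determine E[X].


Let X = Σ_S X_S over the C(12, 3) = 220 subsets S of size 3, where X_S = 1 if the K_3 on S is monochromatic.
For a fixed S, the K_3 on S has C(3, 2) = 3 edges. P[all 3 edges red] = (1/2)^3, and likewise for blue, so P[monochromatic] = 2·(1/2)^3 = 2^{1 − 3} = 1/4.
By linearity: E[X] = C(12, 3) · 2^{1 − 3} = 220 · 1/4 = 55.
Numerically: E[X] ≈ 55.000000.

E[X] = C(12,3)·2^(1−C(3,2)) = 55 ≈ 55.000000.


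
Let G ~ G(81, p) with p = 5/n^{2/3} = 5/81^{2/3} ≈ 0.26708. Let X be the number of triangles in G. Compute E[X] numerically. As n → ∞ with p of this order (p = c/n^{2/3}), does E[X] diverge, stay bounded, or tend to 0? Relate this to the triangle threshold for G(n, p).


Number of potential triangles: C(81, 3) = 85320.
Each occurs with probability p³ ≈ (0.26708)³ ≈ 1.9051974e-02.
By linearity: E[X] = C(81, 3)·p³ ≈ 85320 · 1.9051974e-02 ≈ 1625.51440.
Since α = 2/3 < 1, p = c/n^{2/3} ≫ 1/n is above the triangle threshold p ~ 1/n. Asymptotically E[X] ~ (c³/6)·n^{3(1−α)} = (5³/6)·n^{1} → ∞; triangles are abundant w.h.p.

E[X] ≈ 1625.51440; in regime p = Θ(1/n^{2/3}) E[X] diverges (above the triangle threshold p ~ 1/n).


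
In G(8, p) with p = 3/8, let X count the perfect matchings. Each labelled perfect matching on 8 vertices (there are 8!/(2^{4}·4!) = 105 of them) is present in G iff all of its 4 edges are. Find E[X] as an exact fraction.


K_8 has 8!/(2^{4}·4!) = 105 labelled perfect matchings.
For each such perfect matching H, let X_H = 1 if all 4 edges of H are present in G. Then P[X_H = 1] = p^{4} = (3/8)^{4} = 81/4096.
By linearity: E[X] = Σ_H E[X_H] = 105 · p^{4} = 105 · 81/4096 = 8505/4096.
Numerically: E[X] ≈ 2.07642.

E[X] = 105 · (3/8)^{4} = 8505/4096 ≈ 2.07642.


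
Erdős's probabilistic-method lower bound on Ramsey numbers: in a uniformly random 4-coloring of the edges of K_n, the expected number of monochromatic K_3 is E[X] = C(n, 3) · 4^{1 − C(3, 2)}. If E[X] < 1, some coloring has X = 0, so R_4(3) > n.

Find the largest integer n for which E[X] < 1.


We need C(n, 3) · 4^{1 − 3} < 1, i.e. C(n, 3) < 4^{3 − 1} = 16.
Check values of n near the boundary:
  n = 3: C(3, 3) = 1; 1 < 16? YES
  n = 4: C(4, 3) = 4; 4 < 16? YES
  n = 5: C(5, 3) = 10; 10 < 16? YES
  n = 6: C(6, 3) = 20; 20 < 16? NO
  n = 7: C(7, 3) = 35; 35 < 16? NO
The largest n with C(n, 3) < 16 is n = 5 (where E[X] = 5/8 ≈ 0.625). Hence R_4(3) > 5, i.e. R_4(3) ≥ 6.

Largest n = 5; hence R_4(3) > 5.


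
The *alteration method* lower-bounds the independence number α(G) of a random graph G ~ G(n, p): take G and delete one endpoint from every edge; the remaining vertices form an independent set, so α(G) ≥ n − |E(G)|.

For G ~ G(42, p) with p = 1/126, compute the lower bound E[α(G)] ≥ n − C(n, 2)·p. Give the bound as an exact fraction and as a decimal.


E[|E(G)|] = C(42, 2)·p = 861 · (1/126) = 41/6.
E[α(G)] ≥ n − E[|E(G)|] = 42 − 41/6 = 211/6.
Numerically: ≈ 35.16667.
(This is only a lower bound; the true E[α(G)] may be larger.)

E[α(G)] ≥ 211/6 ≈ 35.16667.


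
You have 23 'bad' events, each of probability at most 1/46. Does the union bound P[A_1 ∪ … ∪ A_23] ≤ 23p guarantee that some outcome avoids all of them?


Union bound: P[∪_{i=1}^{23} A_i] ≤ Σ_i P[A_i] ≤ 23·p = 23·(1/46) = 1/2.
Numerically: 1/2 ≈ 0.5000000.
Is 1/2 < 1? YES.
Since P[∪ A_i] ≤ 1/2 < 1, the complement has P[∩ A_i^c] ≥ 1 − 1/2 = 1/2 > 0, so some outcome avoids every A_i.

23·p = 1/2 ≈ 0.5000000; existence CERTIFIED by the union bound.


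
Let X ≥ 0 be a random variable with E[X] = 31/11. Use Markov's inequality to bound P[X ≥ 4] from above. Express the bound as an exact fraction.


μ = E[X] = 31/11, a = 4.
Markov: P[X ≥ 4] ≤ μ/a = (31/11)/4 = 31/44.
Numerically: ≈ 0.7045.
(Since a = 4 > μ = 2.8182, the bound 31/44 is < 1 and informative.)

P[X ≥ 4] ≤ 31/44 ≈ 0.7045.


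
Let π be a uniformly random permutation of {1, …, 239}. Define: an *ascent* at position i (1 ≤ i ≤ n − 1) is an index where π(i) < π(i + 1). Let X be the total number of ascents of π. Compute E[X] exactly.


Write X = Σ X_I over i = 1, …, 238, with X_I the indicator of one ascent.
There are 238 indicators.
For each fixed i, the pair (π(i), π(i+1)) is a uniformly random ordered pair of distinct values from {1, …, 239}; by symmetry P[π(i) < π(i+1)] = 1/2.
By linearity: E[X] = 238 · (1/2) = (239 − 1) · (1/2) = 119 ≈ 119.00000.

E[X] = 119 = 119.00000.


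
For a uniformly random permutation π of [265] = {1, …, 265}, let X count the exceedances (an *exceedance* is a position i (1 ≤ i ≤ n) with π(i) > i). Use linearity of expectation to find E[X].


Write X = Σ_{i=1}^{265} X_i, where X_i = 1_{π(i) > i}.
For each fixed i, π(i) is uniform over {1, …, 265} (marginal of a uniform permutation), so P[π(i) > i] = (n − i)/n. Summing: Σ_{i=1}^{265} (n − i)/n = (0 + 1 + … + 264)/265 = 265(265 − 1)/(2·265) = (265 − 1)/2.
Hence E[X] = Σ_{i=1}^{265} (265 − i)/265 = 132 ≈ 132.0000.

E[X] = 132 = 132.0000.


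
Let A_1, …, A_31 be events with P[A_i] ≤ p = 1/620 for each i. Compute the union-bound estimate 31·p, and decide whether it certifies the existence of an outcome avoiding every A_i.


Union bound: P[∪_{i=1}^{31} A_i] ≤ Σ_i P[A_i] ≤ 31·p = 31·(1/620) = 1/20.
Numerically: 1/20 ≈ 0.050000.
Is 1/20 < 1? YES.
Since P[∪ A_i] ≤ 1/20 < 1, the complement has P[∩ A_i^c] ≥ 1 − 1/20 = 19/20 > 0, so some outcome avoids every A_i.

31·p = 1/20 ≈ 0.050000; existence CERTIFIED by the union bound.


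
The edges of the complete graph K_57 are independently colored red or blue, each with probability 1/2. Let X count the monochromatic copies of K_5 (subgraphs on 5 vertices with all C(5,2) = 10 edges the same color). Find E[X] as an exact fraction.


Let X = Σ_S X_S over the C(57, 5) = 4187106 subsets S of size 5, where X_S = 1 if the K_5 on S is monochromatic.
For a fixed S, the K_5 on S has C(5, 2) = 10 edges. P[all 10 edges red] = (1/2)^10, and likewise for blue, so P[monochromatic] = 2·(1/2)^10 = 2^{1 − 10} = 1/512.
Summing: E[X] = C(57, 5) · 2^{1 − 10} = 4187106 · 1/512 = 2093553/256.
Numerically: E[X] ≈ 8177.941.

E[X] = C(57,5)·2^(1−C(5,2)) = 2093553/256 ≈ 8177.941.


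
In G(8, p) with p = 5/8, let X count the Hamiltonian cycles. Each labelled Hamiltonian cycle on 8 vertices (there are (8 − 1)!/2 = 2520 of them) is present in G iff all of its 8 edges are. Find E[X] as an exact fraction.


K_8 has (8 − 1)!/2 = 2520 labelled Hamiltonian cycles.
For each such Hamiltonian cycle H, let X_H = 1 if all 8 edges of H are present in G. Then P[X_H = 1] = p^{8} = (5/8)^{8} = 390625/16777216.
By linearity of expectation: E[X] = Σ_H E[X_H] = 2520 · p^{8} = 2520 · 390625/16777216 = 123046875/2097152.
Numerically: E[X] ≈ 58.7.

E[X] = 2520 · (5/8)^{8} = 123046875/2097152 ≈ 58.7.


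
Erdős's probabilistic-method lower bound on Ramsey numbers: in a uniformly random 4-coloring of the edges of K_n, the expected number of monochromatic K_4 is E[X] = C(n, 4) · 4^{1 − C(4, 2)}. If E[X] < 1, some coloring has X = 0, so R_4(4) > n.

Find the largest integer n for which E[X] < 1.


We need C(n, 4) · 4^{1 − 6} < 1, i.e. C(n, 4) < 4^{6 − 1} = 1024.
Check values of n near the boundary:
  n = 8: C(8, 4) = 70; 70 < 1024? YES
  n = 9: C(9, 4) = 126; 126 < 1024? YES
  n = 10: C(10, 4) = 210; 210 < 1024? YES
  n = 11: C(11, 4) = 330; 330 < 1024? YES
  n = 12: C(12, 4) = 495; 495 < 1024? YES
  n = 13: C(13, 4) = 715; 715 < 1024? YES
  n = 14: C(14, 4) = 1001; 1001 < 1024? YES
  n = 15: C(15, 4) = 1365; 1365 < 1024? NO
  n = 16: C(16, 4) = 1820; 1820 < 1024? NO
The largest n with C(n, 4) < 1024 is n = 14 (where E[X] = 1001/1024 ≈ 0.97754). Hence R_4(4) > 14, i.e. R_4(4) ≥ 15.

Largest n = 14; hence R_4(4) > 14.


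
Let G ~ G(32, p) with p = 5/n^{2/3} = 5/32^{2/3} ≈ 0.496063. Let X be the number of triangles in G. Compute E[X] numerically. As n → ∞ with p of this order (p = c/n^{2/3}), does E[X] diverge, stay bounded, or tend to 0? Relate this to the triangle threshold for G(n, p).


Number of potential triangles: C(32, 3) = 4960.
Each occurs with probability p³ ≈ (0.496063)³ ≈ 1.22070313e-01.
By linearity: E[X] = C(32, 3)·p³ ≈ 4960 · 1.22070313e-01 ≈ 605.468750.
Since α = 2/3 < 1, p = c/n^{2/3} ≫ 1/n is above the triangle threshold p ~ 1/n. Asymptotically E[X] ~ (c³/6)·n^{3(1−α)} = (5³/6)·n^{1} → ∞; triangles are abundant w.h.p.

E[X] ≈ 605.468750; in regime p = Θ(1/n^{2/3}) E[X] diverges (above the triangle threshold p ~ 1/n).


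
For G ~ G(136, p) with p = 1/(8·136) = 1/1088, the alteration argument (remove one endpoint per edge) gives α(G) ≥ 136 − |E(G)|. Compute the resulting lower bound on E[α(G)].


E[|E(G)|] = C(136, 2)·p = 9180 · (1/1088) = 135/16.
E[α(G)] ≥ n − E[|E(G)|] = 136 − 135/16 = 2041/16.
Numerically: ≈ 127.562.
(This is only a lower bound; the true E[α(G)] may be larger.)

E[α(G)] ≥ 2041/16 ≈ 127.562.


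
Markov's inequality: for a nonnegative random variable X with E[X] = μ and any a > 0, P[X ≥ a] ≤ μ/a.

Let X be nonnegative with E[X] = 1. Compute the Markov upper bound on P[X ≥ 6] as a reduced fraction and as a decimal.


μ = E[X] = 1, a = 6.
Markov: P[X ≥ 6] ≤ μ/a = (1)/6 = 1/6.
Numerically: ≈ 0.1667.
(Since a = 6 > μ = 1.0000, the bound 1/6 is < 1 and informative.)

P[X ≥ 6] ≤ 1/6 ≈ 0.1667.


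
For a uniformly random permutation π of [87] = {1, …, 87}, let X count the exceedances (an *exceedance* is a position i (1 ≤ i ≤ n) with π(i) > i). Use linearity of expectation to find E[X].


Write X = Σ_{i=1}^{87} X_i, where X_i = 1_{π(i) > i}.
For each fixed i, π(i) is uniform over {1, …, 87} (marginal of a uniform permutation), so P[π(i) > i] = (n − i)/n. Summing: Σ_{i=1}^{87} (n − i)/n = (0 + 1 + … + 86)/87 = 87(87 − 1)/(2·87) = (87 − 1)/2.
Hence E[X] = Σ_{i=1}^{87} (87 − i)/87 = 43 ≈ 43.0000.

E[X] = 43 = 43.0000.


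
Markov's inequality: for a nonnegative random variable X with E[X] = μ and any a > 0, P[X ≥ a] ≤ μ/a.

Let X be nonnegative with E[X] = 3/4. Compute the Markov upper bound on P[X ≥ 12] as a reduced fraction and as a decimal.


μ = E[X] = 3/4, a = 12.
Markov: P[X ≥ 12] ≤ μ/a = (3/4)/12 = 1/16.
Numerically: ≈ 0.0625.
(Since a = 12 > μ = 0.7500, the bound 1/16 is < 1 and informative.)

P[X ≥ 12] ≤ 1/16 ≈ 0.0625.


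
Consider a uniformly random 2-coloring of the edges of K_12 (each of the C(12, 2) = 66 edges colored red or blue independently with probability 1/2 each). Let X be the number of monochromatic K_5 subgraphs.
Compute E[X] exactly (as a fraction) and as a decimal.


Let X = Σ_S X_S over the C(12, 5) = 792 subsets S of size 5, where X_S = 1 if the K_5 on S is monochromatic.
For a fixed S, the K_5 on S has C(5, 2) = 10 edges. P[all 10 edges red] = (1/2)^10, and likewise for blue, so P[monochromatic] = 2·(1/2)^10 = 2^{1 − 10} = 1/512.
Summing: E[X] = C(12, 5) · 2^{1 − 10} = 792 · 1/512 = 99/64.
Numerically: E[X] ≈ 1.54688.

E[X] = C(12,5)·2^(1−C(5,2)) = 99/64 ≈ 1.54688.


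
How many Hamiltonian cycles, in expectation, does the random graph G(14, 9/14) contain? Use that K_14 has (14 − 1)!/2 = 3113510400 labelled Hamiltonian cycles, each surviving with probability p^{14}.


K_14 has (14 − 1)!/2 = 3113510400 labelled Hamiltonian cycles.
For each such Hamiltonian cycle H, let X_H = 1 if all 14 edges of H are present in G. Then P[X_H = 1] = p^{14} = (9/14)^{14} = 22876792454961/11112006825558016.
Summing the indicators: E[X] = Σ_H E[X_H] = 3113510400 · p^{14} = 3113510400 · 22876792454961/11112006825558016 = 19873641525435994725/3100448333024.
Numerically: E[X] ≈ 6.41e+06.

E[X] = 3113510400 · (9/14)^{14} = 19873641525435994725/3100448333024 ≈ 6.41e+06.
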